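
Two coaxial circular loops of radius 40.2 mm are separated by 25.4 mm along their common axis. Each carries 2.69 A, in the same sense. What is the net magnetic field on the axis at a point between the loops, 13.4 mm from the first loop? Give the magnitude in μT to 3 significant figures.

Each loop contributes B = μ₀IR²/[2(R²+z²)^(3/2)] on the axis, with z measured from that loop.
Loop 1 (z = 0.0134 m): B₁ = 3.59×10⁻⁵ T. Loop 2 (z = 0.012 m): B₂ = 3.70×10⁻⁵ T.
The fields add: B = B₁ + B₂ = 7.29×10⁻⁵ T.

B ≈ 72.9 μT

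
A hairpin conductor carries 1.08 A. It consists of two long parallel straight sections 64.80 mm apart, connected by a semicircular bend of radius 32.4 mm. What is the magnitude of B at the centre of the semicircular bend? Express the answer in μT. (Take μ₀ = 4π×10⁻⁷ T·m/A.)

B ≈ 17.1 μT

The semicircular arc contributes B_arc = μ₀I·π/(4πR) = μ₀I/(4R) = 1.05×10⁻⁵ T.
Each semi-infinite lead is at perpendicular distance R = 0.0324 m from the centre, with the perpendicular foot at its near end, so it contributes μ₀I/(4πR); both point the same way, together 6.67×10⁻⁶ T.
Arc and leads all point the same direction: B = 1.05×10⁻⁵ + 6.67×10⁻⁶ = 1.71×10⁻⁵ T.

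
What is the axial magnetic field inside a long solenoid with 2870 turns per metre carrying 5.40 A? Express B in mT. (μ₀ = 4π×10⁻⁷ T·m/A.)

Inside a long solenoid, B = μ₀nI with n = 2870 turns/m.
B = 4π×10⁻⁷ × 2870 × 5.40 = 1.95×10⁻² T.

B ≈ 19.5 mT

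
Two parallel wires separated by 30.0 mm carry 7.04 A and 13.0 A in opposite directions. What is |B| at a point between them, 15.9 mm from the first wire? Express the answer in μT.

Each long wire gives B = μ₀I/(2πd). Distances are d₁ = 0.0159 m and d₂ = 0.0141 m.
B₁ = 8.86×10⁻⁵ T, B₂ = 1.84×10⁻⁴ T.
Between antiparallel currents both contributions point the same way, so they add. B = B₁ + B₂ = 8.86×10⁻⁵ + 1.84×10⁻⁴ = 2.73×10⁻⁴ T.

B ≈ 273 μT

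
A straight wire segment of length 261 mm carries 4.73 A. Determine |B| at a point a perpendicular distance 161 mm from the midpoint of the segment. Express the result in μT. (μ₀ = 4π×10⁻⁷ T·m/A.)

B ≈ 3.70 μT

For a finite straight segment, B = (μ₀I/4πd)(sinθ₁ + sinθ₂), where θ₁, θ₂ are the angles from the perpendicular to each end.
The perpendicular from the point meets the wire at its midpoint, so each end is L/2 = 0.1305 m away along the wire.
sinθ₁ = 0.1305/√(0.1305²+0.161²) = 0.6297; sinθ₂ = 0.1305/√(0.1305²+0.161²) = 0.6297.
B = (4π×10⁻⁷ × 4.73) / (4π × 0.161) × (0.6297 + 0.6297) = 3.70×10⁻⁶ T.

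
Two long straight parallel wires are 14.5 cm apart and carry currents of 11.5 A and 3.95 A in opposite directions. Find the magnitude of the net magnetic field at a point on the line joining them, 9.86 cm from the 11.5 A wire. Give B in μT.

B ≈ 40.4 μT

Each long wire gives B = μ₀I/(2πd). Distances are d₁ = 0.0986 m and d₂ = 0.0464 m.
B₁ = 2.33×10⁻⁵ T, B₂ = 1.70×10⁻⁵ T.
Between antiparallel currents both contributions point the same way, so they add. B = B₁ + B₂ = 2.33×10⁻⁵ + 1.70×10⁻⁵ = 4.04×10⁻⁵ T.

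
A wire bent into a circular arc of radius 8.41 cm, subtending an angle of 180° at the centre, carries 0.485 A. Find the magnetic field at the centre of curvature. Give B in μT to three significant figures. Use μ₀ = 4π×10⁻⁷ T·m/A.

B ≈ 1.81 μT

The Biot–Savart field of a circular arc at its centre is B = μ₀Iφ/(4πR), with φ = 3.142 rad.
B = (4π×10⁻⁷ × 0.485 × 3.142) / (4π × 0.0841) = 1.81×10⁻⁶ T.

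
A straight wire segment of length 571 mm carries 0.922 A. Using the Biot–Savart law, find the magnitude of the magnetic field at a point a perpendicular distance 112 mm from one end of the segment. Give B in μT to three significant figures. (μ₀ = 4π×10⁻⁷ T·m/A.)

B ≈ 0.808 μT

For a finite straight segment, B = (μ₀I/4πd)(sinθ₁ + sinθ₂), where θ₁, θ₂ are the angles from the perpendicular to each end.
The perpendicular foot is at one end, so the two end-offsets along the wire are 0 and L = 0.571 m.
sinθ₁ = 0/√(0²+0.112²) = 0.0000; sinθ₂ = 0.571/√(0.571²+0.112²) = 0.9813.
B = (4π×10⁻⁷ × 0.922) / (4π × 0.112) × (0.0000 + 0.9813) = 8.08×10⁻⁷ T.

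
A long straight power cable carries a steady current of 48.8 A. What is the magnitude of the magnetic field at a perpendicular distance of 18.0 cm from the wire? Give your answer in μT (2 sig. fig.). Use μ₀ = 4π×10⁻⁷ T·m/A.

For an infinitely long straight wire, B = μ₀I/(2πd).
B = (4π×10⁻⁷ × 48.8) / (2π × 0.18) = 5.42×10⁻⁵ T.

B ≈ 54 μT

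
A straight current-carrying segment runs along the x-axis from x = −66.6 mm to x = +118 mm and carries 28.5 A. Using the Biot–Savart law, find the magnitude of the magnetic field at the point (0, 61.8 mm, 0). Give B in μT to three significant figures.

B ≈ 74.7 μT

For a finite straight segment, B = (μ₀I/4πd)(sinθ₁ + sinθ₂), where θ₁, θ₂ are the angles from the perpendicular to each end.
The perpendicular distance is d = 0.0618 m; the end-offsets along the wire are a = 0.0666 m and b = 0.118 m.
sinθ₁ = 0.0666/√(0.0666²+0.0618²) = 0.7330; sinθ₂ = 0.118/√(0.118²+0.0618²) = 0.8859.
B = (4π×10⁻⁷ × 28.5) / (4π × 0.0618) × (0.7330 + 0.8859) = 7.47×10⁻⁵ T.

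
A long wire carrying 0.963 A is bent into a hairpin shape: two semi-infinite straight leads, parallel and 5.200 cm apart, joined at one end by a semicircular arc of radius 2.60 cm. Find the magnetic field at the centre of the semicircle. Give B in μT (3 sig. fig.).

The semicircular arc contributes B_arc = μ₀I·π/(4πR) = μ₀I/(4R) = 1.16×10⁻⁵ T.
Each semi-infinite lead is at perpendicular distance R = 0.026 m from the centre, with the perpendicular foot at its near end, so it contributes μ₀I/(4πR); both point the same way, together 7.41×10⁻⁶ T.
Arc and leads all point the same direction: B = 1.16×10⁻⁵ + 7.41×10⁻⁶ = 1.90×10⁻⁵ T.

B ≈ 19.0 μT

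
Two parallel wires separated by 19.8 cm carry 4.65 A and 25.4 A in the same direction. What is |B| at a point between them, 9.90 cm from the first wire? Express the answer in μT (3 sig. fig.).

B ≈ 41.9 μT

Each long wire gives B = μ₀I/(2πd). Distances are d₁ = 0.099 m and d₂ = 0.099 m.
B₁ = 9.39×10⁻⁶ T, B₂ = 5.13×10⁻⁵ T.
Between parallel currents the two contributions point in opposite directions, so they subtract. B = |B₁ − B₂| = |9.39×10⁻⁶ − 5.13×10⁻⁵| = 4.19×10⁻⁵ T.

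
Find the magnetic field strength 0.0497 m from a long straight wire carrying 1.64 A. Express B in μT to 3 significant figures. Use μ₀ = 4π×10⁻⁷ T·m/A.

For an infinitely long straight wire, B = μ₀I/(2πd).
B = (4π×10⁻⁷ × 1.64) / (2π × 0.0497) = 6.60×10⁻⁶ T.

B ≈ 6.60 μT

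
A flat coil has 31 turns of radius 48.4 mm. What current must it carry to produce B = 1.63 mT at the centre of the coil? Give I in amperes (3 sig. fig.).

For an N-turn coil, B = Nμ₀I/(2R) with R = 0.0484 m, so I = 2RB/(Nμ₀) = 2 × 0.0484 × 1.63×10⁻³ / (31 × 4π×10⁻⁷) = 4.05 A.

I ≈ 4.05 A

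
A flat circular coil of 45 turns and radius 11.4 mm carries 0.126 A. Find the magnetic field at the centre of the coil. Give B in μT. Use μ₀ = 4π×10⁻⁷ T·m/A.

B ≈ 313 μT

For an N-turn flat coil, B = Nμ₀I/(2R) with R = 0.0114 m.
B = 45 × 6.94×10⁻⁶ T = 3.13×10⁻⁴ T.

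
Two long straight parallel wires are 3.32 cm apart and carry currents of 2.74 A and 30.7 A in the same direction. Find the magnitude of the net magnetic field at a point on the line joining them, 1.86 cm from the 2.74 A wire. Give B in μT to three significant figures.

B ≈ 391 μT

Each long wire gives B = μ₀I/(2πd). Distances are d₁ = 0.0186 m and d₂ = 0.0146 m.
B₁ = 2.95×10⁻⁵ T, B₂ = 4.21×10⁻⁴ T.
Between parallel currents the two contributions point in opposite directions, so they subtract. B = |B₁ − B₂| = |2.95×10⁻⁵ − 4.21×10⁻⁴| = 3.91×10⁻⁴ T.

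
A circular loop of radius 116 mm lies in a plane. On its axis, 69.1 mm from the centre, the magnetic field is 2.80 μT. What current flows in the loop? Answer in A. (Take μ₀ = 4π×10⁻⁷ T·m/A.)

On the axis of a loop, B = μ₀IR²/[2(R²+z²)^(3/2)], so I = 2B(R²+z²)^(3/2)/(μ₀R²).
R² + z² = 0.01346 + 0.004775 = 0.01823 m²; raised to 3/2 gives 2.46×10⁻³ m³.
I = 2 × 2.80×10⁻⁶ × 2.46×10⁻³ / (1.26×10⁻⁶ × 0.01346) = 0.815 A.

I ≈ 0.815 A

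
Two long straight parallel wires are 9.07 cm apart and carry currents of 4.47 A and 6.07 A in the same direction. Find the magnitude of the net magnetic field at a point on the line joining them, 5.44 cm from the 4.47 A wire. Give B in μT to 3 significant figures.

Each long wire gives B = μ₀I/(2πd). Distances are d₁ = 0.0544 m and d₂ = 0.0363 m.
B₁ = 1.64×10⁻⁵ T, B₂ = 3.34×10⁻⁵ T.
Between parallel currents the two contributions point in opposite directions, so they subtract. B = |B₁ − B₂| = |1.64×10⁻⁵ − 3.34×10⁻⁵| = 1.70×10⁻⁵ T.

B ≈ 17.0 μT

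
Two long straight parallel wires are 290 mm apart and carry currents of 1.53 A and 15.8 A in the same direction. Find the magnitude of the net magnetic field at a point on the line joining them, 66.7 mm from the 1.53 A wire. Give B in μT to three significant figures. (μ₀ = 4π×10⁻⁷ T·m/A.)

B ≈ 9.56 μT

Each long wire gives B = μ₀I/(2πd). Distances are d₁ = 0.0667 m and d₂ = 0.2233 m.
B₁ = 4.59×10⁻⁶ T, B₂ = 1.42×10⁻⁵ T.
Between parallel currents the two contributions point in opposite directions, so they subtract. B = |B₁ − B₂| = |4.59×10⁻⁶ − 1.42×10⁻⁵| = 9.56×10⁻⁶ T.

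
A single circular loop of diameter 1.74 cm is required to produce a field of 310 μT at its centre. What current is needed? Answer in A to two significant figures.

At the centre of a circular loop B = μ₀I/(2R), so I = 2RB/μ₀.
With R = 0.0087 m, I = 2 × 0.0087 × 3.10×10⁻⁴ / (4π×10⁻⁷) = 4.29 A.

I ≈ 4.3 A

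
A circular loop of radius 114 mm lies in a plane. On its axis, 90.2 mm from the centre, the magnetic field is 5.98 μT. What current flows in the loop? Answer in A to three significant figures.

I ≈ 2.25 A

On the axis of a loop, B = μ₀IR²/[2(R²+z²)^(3/2)], so I = 2B(R²+z²)^(3/2)/(μ₀R²).
R² + z² = 0.013 + 0.008136 = 0.02113 m²; raised to 3/2 gives 3.07×10⁻³ m³.
I = 2 × 5.98×10⁻⁶ × 3.07×10⁻³ / (1.26×10⁻⁶ × 0.013) = 2.25 A.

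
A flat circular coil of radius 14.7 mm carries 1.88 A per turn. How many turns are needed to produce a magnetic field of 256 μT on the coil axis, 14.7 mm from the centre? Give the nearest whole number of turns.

N = 9

For an N-turn coil, B = Nμ₀IR²/[2(R²+z²)^(3/2)]. A single turn gives B₁ = 2.84×10⁻⁵ T with R = 0.0147 m, z = 0.0147 m.
N = B/B₁ = 2.56×10⁻⁴ / 2.84×10⁻⁵ = 9.01.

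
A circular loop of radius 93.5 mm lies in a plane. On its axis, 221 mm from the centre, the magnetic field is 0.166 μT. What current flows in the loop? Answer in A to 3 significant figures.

On the axis of a loop, B = μ₀IR²/[2(R²+z²)^(3/2)], so I = 2B(R²+z²)^(3/2)/(μ₀R²).
R² + z² = 0.008742 + 0.04884 = 0.05758 m²; raised to 3/2 gives 1.38×10⁻² m³.
I = 2 × 1.66×10⁻⁷ × 1.38×10⁻² / (1.26×10⁻⁶ × 0.008742) = 0.418 A.

I ≈ 0.418 A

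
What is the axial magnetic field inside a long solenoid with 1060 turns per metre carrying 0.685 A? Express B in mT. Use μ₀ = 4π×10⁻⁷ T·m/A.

Inside a long solenoid, B = μ₀nI with n = 1060 turns/m.
B = 4π×10⁻⁷ × 1060 × 0.685 = 9.12×10⁻⁴ T.

B ≈ 0.912 mT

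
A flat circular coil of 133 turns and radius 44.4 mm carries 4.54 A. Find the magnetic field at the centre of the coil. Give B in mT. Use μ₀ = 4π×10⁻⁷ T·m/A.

B ≈ 8.54 mT

For an N-turn flat coil, B = Nμ₀I/(2R) with R = 0.0444 m.
B = 133 × 6.42×10⁻⁵ T = 8.54×10⁻³ T.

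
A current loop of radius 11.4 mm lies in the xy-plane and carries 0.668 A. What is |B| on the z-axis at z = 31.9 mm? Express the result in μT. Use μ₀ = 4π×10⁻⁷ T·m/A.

B ≈ 1.40 μT

On the axis of a circular loop, B = μ₀IR² / [2(R²+z²)^(3/2)].
R² + z² = (0.0114)² + (0.0319)² = 0.001148 m², and (R²+z²)^(3/2) = 3.89×10⁻⁵ m³.
B = (4π×10⁻⁷ × 0.668 × 0.00013) / (2 × 3.89×10⁻⁵) = 1.40×10⁻⁶ T.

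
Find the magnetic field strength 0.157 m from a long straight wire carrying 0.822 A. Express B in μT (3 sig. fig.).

For an infinitely long straight wire, B = μ₀I/(2πd).
B = (4π×10⁻⁷ × 0.822) / (2π × 0.157) = 1.05×10⁻⁶ T.

B ≈ 1.05 μT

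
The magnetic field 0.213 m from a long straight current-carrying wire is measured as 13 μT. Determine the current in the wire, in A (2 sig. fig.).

I ≈ 14 A

For a long straight wire B = μ₀I/(2πd), so I = 2πdB/μ₀.
I = 2π × 0.213 × 1.30×10⁻⁵ / (4π×10⁻⁷) = 13.8 A.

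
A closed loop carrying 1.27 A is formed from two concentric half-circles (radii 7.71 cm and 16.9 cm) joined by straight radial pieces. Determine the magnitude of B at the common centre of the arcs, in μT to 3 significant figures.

The radial connectors point toward the centre, so dl × r̂ = 0 and they contribute nothing.
Each semicircle gives μ₀I/(4R): inner arc 5.17×10⁻⁶ T, outer arc 2.36×10⁻⁶ T.
The two arcs carry current in opposite angular senses, so their fields oppose: B = |5.17×10⁻⁶ − 2.36×10⁻⁶| = 2.81×10⁻⁶ T.

B ≈ 2.81 μT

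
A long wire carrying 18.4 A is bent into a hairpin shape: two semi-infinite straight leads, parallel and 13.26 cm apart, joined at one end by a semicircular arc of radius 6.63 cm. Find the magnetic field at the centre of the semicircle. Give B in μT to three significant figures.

The semicircular arc contributes B_arc = μ₀I·π/(4πR) = μ₀I/(4R) = 8.72×10⁻⁵ T.
Each semi-infinite lead is at perpendicular distance R = 0.0663 m from the centre, with the perpendicular foot at its near end, so it contributes μ₀I/(4πR); both point the same way, together 5.55×10⁻⁵ T.
Arc and leads all point the same direction: B = 8.72×10⁻⁵ + 5.55×10⁻⁵ = 1.43×10⁻⁴ T.

B ≈ 143 μT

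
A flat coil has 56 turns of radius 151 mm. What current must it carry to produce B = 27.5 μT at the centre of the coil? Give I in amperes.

I ≈ 0.118 A

For an N-turn coil, B = Nμ₀I/(2R) with R = 0.151 m, so I = 2RB/(Nμ₀) = 2 × 0.151 × 2.75×10⁻⁵ / (56 × 4π×10⁻⁷) = 0.118 A.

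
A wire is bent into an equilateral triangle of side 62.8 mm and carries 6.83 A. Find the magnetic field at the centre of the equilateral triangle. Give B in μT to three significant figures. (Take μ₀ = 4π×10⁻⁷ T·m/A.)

B ≈ 196 μT

Each side is a finite straight segment at perpendicular distance d = a/(2 tan(π/3)) = 0.01813 m from the centre, with end-angles ±π/3.
One side contributes B₁ = (μ₀I/4πd)·2 sin(π/3) = 6.53×10⁻⁵ T.
All 3 sides add in the same direction: B = 3 × 6.53×10⁻⁵ = 1.96×10⁻⁴ T.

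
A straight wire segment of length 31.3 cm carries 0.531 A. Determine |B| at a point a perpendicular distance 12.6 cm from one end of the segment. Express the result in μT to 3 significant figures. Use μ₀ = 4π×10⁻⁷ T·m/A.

For a finite straight segment, B = (μ₀I/4πd)(sinθ₁ + sinθ₂), where θ₁, θ₂ are the angles from the perpendicular to each end.
The perpendicular foot is at one end, so the two end-offsets along the wire are 0 and L = 0.313 m.
sinθ₁ = 0/√(0²+0.126²) = 0.0000; sinθ₂ = 0.313/√(0.313²+0.126²) = 0.9277.
B = (4π×10⁻⁷ × 0.531) / (4π × 0.126) × (0.0000 + 0.9277) = 3.91×10⁻⁷ T.

B ≈ 0.391 μT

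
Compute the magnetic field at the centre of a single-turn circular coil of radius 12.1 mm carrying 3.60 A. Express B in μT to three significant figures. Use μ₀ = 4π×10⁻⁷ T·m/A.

At the centre of a circular loop the Biot–Savart law gives B = μ₀I/(2R).
B = (4π×10⁻⁷ × 3.60) / (2 × 0.0121) = 1.87×10⁻⁴ T.

B ≈ 187 μT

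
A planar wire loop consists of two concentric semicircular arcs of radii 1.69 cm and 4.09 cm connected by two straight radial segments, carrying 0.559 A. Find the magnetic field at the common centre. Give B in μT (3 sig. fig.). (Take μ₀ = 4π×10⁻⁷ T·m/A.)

The radial connectors point toward the centre, so dl × r̂ = 0 and they contribute nothing.
Each semicircle gives μ₀I/(4R): inner arc 1.04×10⁻⁵ T, outer arc 4.29×10⁻⁶ T.
The two arcs carry current in opposite angular senses, so their fields oppose: B = |1.04×10⁻⁵ − 4.29×10⁻⁶| = 6.10×10⁻⁶ T.

B ≈ 6.10 μT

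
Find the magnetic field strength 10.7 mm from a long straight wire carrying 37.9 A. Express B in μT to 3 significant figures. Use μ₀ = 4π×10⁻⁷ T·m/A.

For an infinitely long straight wire, B = μ₀I/(2πd).
B = (4π×10⁻⁷ × 37.9) / (2π × 0.0107) = 7.08×10⁻⁴ T.

B ≈ 708 μT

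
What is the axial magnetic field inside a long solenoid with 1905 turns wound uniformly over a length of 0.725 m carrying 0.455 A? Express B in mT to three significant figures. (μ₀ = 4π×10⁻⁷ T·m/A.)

Inside a long solenoid, B = μ₀nI with n = 2628 turns/m.
B = 4π×10⁻⁷ × 2628 × 0.455 = 1.50×10⁻³ T.

B ≈ 1.50 mT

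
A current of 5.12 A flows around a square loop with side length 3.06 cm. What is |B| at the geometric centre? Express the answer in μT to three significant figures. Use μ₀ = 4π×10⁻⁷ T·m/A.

Each side is a finite straight segment at perpendicular distance d = a/(2 tan(π/4)) = 0.0153 m from the centre, with end-angles ±π/4.
One side contributes B₁ = (μ₀I/4πd)·2 sin(π/4) = 4.73×10⁻⁵ T.
All 4 sides add in the same direction: B = 4 × 4.73×10⁻⁵ = 1.89×10⁻⁴ T.

B ≈ 189 μT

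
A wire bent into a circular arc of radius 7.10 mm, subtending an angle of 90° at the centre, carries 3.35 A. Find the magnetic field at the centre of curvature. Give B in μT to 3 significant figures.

The Biot–Savart field of a circular arc at its centre is B = μ₀Iφ/(4πR), with φ = 1.571 rad.
B = (4π×10⁻⁷ × 3.35 × 1.571) / (4π × 0.0071) = 7.41×10⁻⁵ T.

B ≈ 74.1 μT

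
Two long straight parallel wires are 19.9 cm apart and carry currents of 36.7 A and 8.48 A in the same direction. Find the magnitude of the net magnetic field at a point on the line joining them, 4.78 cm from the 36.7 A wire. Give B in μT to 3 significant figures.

Each long wire gives B = μ₀I/(2πd). Distances are d₁ = 0.0478 m and d₂ = 0.1512 m.
B₁ = 1.54×10⁻⁴ T, B₂ = 1.12×10⁻⁵ T.
Between parallel currents the two contributions point in opposite directions, so they subtract. B = |B₁ − B₂| = |1.54×10⁻⁴ − 1.12×10⁻⁵| = 1.42×10⁻⁴ T.

B ≈ 142 μT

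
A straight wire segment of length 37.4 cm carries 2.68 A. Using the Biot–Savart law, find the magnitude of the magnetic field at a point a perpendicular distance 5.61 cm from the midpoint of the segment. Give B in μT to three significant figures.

For a finite straight segment, B = (μ₀I/4πd)(sinθ₁ + sinθ₂), where θ₁, θ₂ are the angles from the perpendicular to each end.
The perpendicular from the point meets the wire at its midpoint, so each end is L/2 = 0.187 m away along the wire.
sinθ₁ = 0.187/√(0.187²+0.0561²) = 0.9578; sinθ₂ = 0.187/√(0.187²+0.0561²) = 0.9578.
B = (4π×10⁻⁷ × 2.68) / (4π × 0.0561) × (0.9578 + 0.9578) = 9.15×10⁻⁶ T.

B ≈ 9.15 μT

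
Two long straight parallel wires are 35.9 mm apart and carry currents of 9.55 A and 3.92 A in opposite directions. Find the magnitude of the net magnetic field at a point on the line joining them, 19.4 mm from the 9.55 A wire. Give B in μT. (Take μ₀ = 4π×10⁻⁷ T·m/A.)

B ≈ 146 μT

Each long wire gives B = μ₀I/(2πd). Distances are d₁ = 0.0194 m and d₂ = 0.0165 m.
B₁ = 9.85×10⁻⁵ T, B₂ = 4.75×10⁻⁵ T.
Between antiparallel currents both contributions point the same way, so they add. B = B₁ + B₂ = 9.85×10⁻⁵ + 4.75×10⁻⁵ = 1.46×10⁻⁴ T.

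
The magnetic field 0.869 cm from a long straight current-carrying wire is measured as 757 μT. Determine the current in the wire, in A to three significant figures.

I ≈ 32.9 A

For a long straight wire B = μ₀I/(2πd), so I = 2πdB/μ₀.
I = 2π × 0.00869 × 7.57×10⁻⁴ / (4π×10⁻⁷) = 32.9 A.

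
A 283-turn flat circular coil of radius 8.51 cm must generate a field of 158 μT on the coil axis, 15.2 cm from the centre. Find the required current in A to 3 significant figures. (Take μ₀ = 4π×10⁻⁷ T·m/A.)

I ≈ 0.649 A

For an N-turn coil, B = Nμ₀IR²/[2(R²+z²)^(3/2)] with R = 0.0851 m, z = 0.152 m, so I = 2B(R²+z²)^(3/2)/(Nμ₀R²) = 2 × 1.58×10⁻⁴ × 5.29×10⁻³ / (283 × 4π×10⁻⁷ × 0.007242) = 0.649 A.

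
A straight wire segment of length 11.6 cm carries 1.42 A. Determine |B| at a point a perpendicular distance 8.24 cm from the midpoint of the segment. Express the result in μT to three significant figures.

For a finite straight segment, B = (μ₀I/4πd)(sinθ₁ + sinθ₂), where θ₁, θ₂ are the angles from the perpendicular to each end.
The perpendicular from the point meets the wire at its midpoint, so each end is L/2 = 0.058 m away along the wire.
sinθ₁ = 0.058/√(0.058²+0.0824²) = 0.5756; sinθ₂ = 0.058/√(0.058²+0.0824²) = 0.5756.
B = (4π×10⁻⁷ × 1.42) / (4π × 0.0824) × (0.5756 + 0.5756) = 1.98×10⁻⁶ T.

B ≈ 1.98 μT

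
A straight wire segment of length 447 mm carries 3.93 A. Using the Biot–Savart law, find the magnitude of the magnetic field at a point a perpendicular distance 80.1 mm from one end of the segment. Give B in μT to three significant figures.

For a finite straight segment, B = (μ₀I/4πd)(sinθ₁ + sinθ₂), where θ₁, θ₂ are the angles from the perpendicular to each end.
The perpendicular foot is at one end, so the two end-offsets along the wire are 0 and L = 0.447 m.
sinθ₁ = 0/√(0²+0.0801²) = 0.0000; sinθ₂ = 0.447/√(0.447²+0.0801²) = 0.9843.
B = (4π×10⁻⁷ × 3.93) / (4π × 0.0801) × (0.0000 + 0.9843) = 4.83×10⁻⁶ T.

B ≈ 4.83 μT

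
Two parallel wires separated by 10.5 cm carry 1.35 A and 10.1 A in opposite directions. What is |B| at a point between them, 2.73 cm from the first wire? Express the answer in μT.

B ≈ 35.9 μT

Each long wire gives B = μ₀I/(2πd). Distances are d₁ = 0.0273 m and d₂ = 0.0777 m.
B₁ = 9.89×10⁻⁶ T, B₂ = 2.60×10⁻⁵ T.
Between antiparallel currents both contributions point the same way, so they add. B = B₁ + B₂ = 9.89×10⁻⁶ + 2.60×10⁻⁵ = 3.59×10⁻⁵ T.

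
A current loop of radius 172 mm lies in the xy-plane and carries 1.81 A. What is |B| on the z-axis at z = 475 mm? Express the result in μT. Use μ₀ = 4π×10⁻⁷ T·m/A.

On the axis of a circular loop, B = μ₀IR² / [2(R²+z²)^(3/2)].
R² + z² = (0.172)² + (0.475)² = 0.2552 m², and (R²+z²)^(3/2) = 0.129 m³.
B = (4π×10⁻⁷ × 1.81 × 0.02958) / (2 × 0.129) = 2.61×10⁻⁷ T.

B ≈ 0.261 μT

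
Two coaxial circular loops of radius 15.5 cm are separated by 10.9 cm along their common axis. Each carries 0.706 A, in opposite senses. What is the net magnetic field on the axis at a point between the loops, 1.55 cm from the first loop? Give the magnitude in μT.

B ≈ 1.02 μT

Each loop contributes B = μ₀IR²/[2(R²+z²)^(3/2)] on the axis, with z measured from that loop.
Loop 1 (z = 0.0155 m): B₁ = 2.82×10⁻⁶ T. Loop 2 (z = 0.0935 m): B₂ = 1.80×10⁻⁶ T.
The fields oppose: B = |B₁ − B₂| = 1.02×10⁻⁶ T.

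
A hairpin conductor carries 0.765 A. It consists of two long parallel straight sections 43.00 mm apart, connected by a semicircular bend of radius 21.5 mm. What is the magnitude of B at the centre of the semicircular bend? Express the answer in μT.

The semicircular arc contributes B_arc = μ₀I·π/(4πR) = μ₀I/(4R) = 1.12×10⁻⁵ T.
Each semi-infinite lead is at perpendicular distance R = 0.0215 m from the centre, with the perpendicular foot at its near end, so it contributes μ₀I/(4πR); both point the same way, together 7.12×10⁻⁶ T.
Arc and leads all point the same direction: B = 1.12×10⁻⁵ + 7.12×10⁻⁶ = 1.83×10⁻⁵ T.

B ≈ 18.3 μT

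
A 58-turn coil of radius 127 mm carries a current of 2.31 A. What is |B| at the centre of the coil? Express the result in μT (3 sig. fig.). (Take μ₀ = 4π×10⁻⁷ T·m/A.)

B ≈ 663 μT

For an N-turn flat coil, B = Nμ₀I/(2R) with R = 0.127 m.
B = 58 × 1.14×10⁻⁵ T = 6.63×10⁻⁴ T.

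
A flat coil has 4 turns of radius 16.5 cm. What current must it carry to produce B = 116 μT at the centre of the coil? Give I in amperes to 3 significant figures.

For an N-turn coil, B = Nμ₀I/(2R) with R = 0.165 m, so I = 2RB/(Nμ₀) = 2 × 0.165 × 1.16×10⁻⁴ / (4 × 4π×10⁻⁷) = 7.62 A.

I ≈ 7.62 A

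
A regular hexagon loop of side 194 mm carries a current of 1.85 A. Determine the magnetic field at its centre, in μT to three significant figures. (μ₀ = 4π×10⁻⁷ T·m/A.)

Each side is a finite straight segment at perpendicular distance d = a/(2 tan(π/6)) = 0.168 m from the centre, with end-angles ±π/6.
One side contributes B₁ = (μ₀I/4πd)·2 sin(π/6) = 1.10×10⁻⁶ T.
All 6 sides add in the same direction: B = 6 × 1.10×10⁻⁶ = 6.61×10⁻⁶ T.

B ≈ 6.61 μT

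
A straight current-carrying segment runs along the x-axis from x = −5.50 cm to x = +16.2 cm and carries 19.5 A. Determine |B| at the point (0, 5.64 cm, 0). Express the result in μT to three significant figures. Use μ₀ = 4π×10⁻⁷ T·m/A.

For a finite straight segment, B = (μ₀I/4πd)(sinθ₁ + sinθ₂), where θ₁, θ₂ are the angles from the perpendicular to each end.
The perpendicular distance is d = 0.0564 m; the end-offsets along the wire are a = 0.055 m and b = 0.162 m.
sinθ₁ = 0.055/√(0.055²+0.0564²) = 0.6982; sinθ₂ = 0.162/√(0.162²+0.0564²) = 0.9444.
B = (4π×10⁻⁷ × 19.5) / (4π × 0.0564) × (0.6982 + 0.9444) = 5.68×10⁻⁵ T.

B ≈ 56.8 μT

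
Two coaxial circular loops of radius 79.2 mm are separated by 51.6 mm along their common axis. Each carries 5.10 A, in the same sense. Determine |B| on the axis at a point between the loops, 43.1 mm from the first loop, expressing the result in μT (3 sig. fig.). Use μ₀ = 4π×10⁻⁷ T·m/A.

Each loop contributes B = μ₀IR²/[2(R²+z²)^(3/2)] on the axis, with z measured from that loop.
Loop 1 (z = 0.0431 m): B₁ = 2.74×10⁻⁵ T. Loop 2 (z = 0.0085 m): B₂ = 3.98×10⁻⁵ T.
The fields add: B = B₁ + B₂ = 6.72×10⁻⁵ T.

B ≈ 67.2 μT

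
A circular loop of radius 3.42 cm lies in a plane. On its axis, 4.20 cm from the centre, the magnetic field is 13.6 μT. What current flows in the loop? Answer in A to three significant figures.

I ≈ 2.94 A

On the axis of a loop, B = μ₀IR²/[2(R²+z²)^(3/2)], so I = 2B(R²+z²)^(3/2)/(μ₀R²).
R² + z² = 0.00117 + 0.001764 = 0.002934 m²; raised to 3/2 gives 1.59×10⁻⁴ m³.
I = 2 × 1.36×10⁻⁵ × 1.59×10⁻⁴ / (1.26×10⁻⁶ × 0.00117) = 2.94 A.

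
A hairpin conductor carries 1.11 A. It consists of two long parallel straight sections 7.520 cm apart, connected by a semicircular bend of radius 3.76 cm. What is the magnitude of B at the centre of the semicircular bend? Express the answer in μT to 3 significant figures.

The semicircular arc contributes B_arc = μ₀I·π/(4πR) = μ₀I/(4R) = 9.27×10⁻⁶ T.
Each semi-infinite lead is at perpendicular distance R = 0.0376 m from the centre, with the perpendicular foot at its near end, so it contributes μ₀I/(4πR); both point the same way, together 5.90×10⁻⁶ T.
Arc and leads all point the same direction: B = 9.27×10⁻⁶ + 5.90×10⁻⁶ = 1.52×10⁻⁵ T.

B ≈ 15.2 μT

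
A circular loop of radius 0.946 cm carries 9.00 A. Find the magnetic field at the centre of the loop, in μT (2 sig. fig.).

At the centre of a circular loop the Biot–Savart law gives B = μ₀I/(2R).
B = (4π×10⁻⁷ × 9.00) / (2 × 0.00946) = 5.98×10⁻⁴ T.

B ≈ 600 μT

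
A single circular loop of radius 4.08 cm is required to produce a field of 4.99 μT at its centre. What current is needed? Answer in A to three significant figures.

At the centre of a circular loop B = μ₀I/(2R), so I = 2RB/μ₀.
With R = 0.0408 m, I = 2 × 0.0408 × 4.99×10⁻⁶ / (4π×10⁻⁷) = 0.324 A.

I ≈ 0.324 A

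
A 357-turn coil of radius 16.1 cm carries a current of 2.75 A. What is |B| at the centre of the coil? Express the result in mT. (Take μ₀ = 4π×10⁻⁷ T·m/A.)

B ≈ 3.83 mT

For an N-turn flat coil, B = Nμ₀I/(2R) with R = 0.161 m.
B = 357 × 1.07×10⁻⁵ T = 3.83×10⁻³ T.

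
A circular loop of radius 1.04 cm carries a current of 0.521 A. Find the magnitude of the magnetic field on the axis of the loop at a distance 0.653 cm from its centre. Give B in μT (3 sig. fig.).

On the axis of a circular loop, B = μ₀IR² / [2(R²+z²)^(3/2)].
R² + z² = (0.0104)² + (0.00653)² = 0.0001508 m², and (R²+z²)^(3/2) = 1.85×10⁻⁶ m³.
B = (4π×10⁻⁷ × 0.521 × 0.0001082) / (2 × 1.85×10⁻⁶) = 1.91×10⁻⁵ T.

B ≈ 19.1 μT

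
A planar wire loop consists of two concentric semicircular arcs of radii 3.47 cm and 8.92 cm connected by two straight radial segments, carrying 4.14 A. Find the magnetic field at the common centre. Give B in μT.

B ≈ 22.9 μT

The radial connectors point toward the centre, so dl × r̂ = 0 and they contribute nothing.
Each semicircle gives μ₀I/(4R): inner arc 3.75×10⁻⁵ T, outer arc 1.46×10⁻⁵ T.
The two arcs carry current in opposite angular senses, so their fields oppose: B = |3.75×10⁻⁵ − 1.46×10⁻⁵| = 2.29×10⁻⁵ T.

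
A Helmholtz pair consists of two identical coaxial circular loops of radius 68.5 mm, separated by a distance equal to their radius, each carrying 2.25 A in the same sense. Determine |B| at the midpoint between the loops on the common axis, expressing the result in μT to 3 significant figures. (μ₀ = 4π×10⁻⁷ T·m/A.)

Each loop contributes B = μ₀IR²/[2(R²+z²)^(3/2)] on the axis, with z measured from that loop.
Loop 1 (z = 0.03425 m): B₁ = 1.48×10⁻⁵ T. Loop 2 (z = 0.03425 m): B₂ = 1.48×10⁻⁵ T.
The fields add: B = B₁ + B₂ = 2.95×10⁻⁵ T.

B ≈ 29.5 μT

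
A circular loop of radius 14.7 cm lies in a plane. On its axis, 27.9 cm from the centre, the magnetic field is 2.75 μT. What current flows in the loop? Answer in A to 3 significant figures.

I ≈ 6.35 A

On the axis of a loop, B = μ₀IR²/[2(R²+z²)^(3/2)], so I = 2B(R²+z²)^(3/2)/(μ₀R²).
R² + z² = 0.02161 + 0.07784 = 0.09945 m²; raised to 3/2 gives 3.14×10⁻² m³.
I = 2 × 2.75×10⁻⁶ × 3.14×10⁻² / (1.26×10⁻⁶ × 0.02161) = 6.35 A.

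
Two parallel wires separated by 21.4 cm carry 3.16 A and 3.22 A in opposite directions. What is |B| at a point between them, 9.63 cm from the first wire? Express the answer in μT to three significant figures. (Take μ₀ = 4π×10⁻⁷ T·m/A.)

B ≈ 12.0 μT

Each long wire gives B = μ₀I/(2πd). Distances are d₁ = 0.0963 m and d₂ = 0.1177 m.
B₁ = 6.56×10⁻⁶ T, B₂ = 5.47×10⁻⁶ T.
Between antiparallel currents both contributions point the same way, so they add. B = B₁ + B₂ = 6.56×10⁻⁶ + 5.47×10⁻⁶ = 1.20×10⁻⁵ T.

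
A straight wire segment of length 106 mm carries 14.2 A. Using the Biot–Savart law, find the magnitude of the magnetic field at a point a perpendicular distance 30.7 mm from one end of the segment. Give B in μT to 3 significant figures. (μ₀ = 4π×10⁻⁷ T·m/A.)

For a finite straight segment, B = (μ₀I/4πd)(sinθ₁ + sinθ₂), where θ₁, θ₂ are the angles from the perpendicular to each end.
The perpendicular foot is at one end, so the two end-offsets along the wire are 0 and L = 0.106 m.
sinθ₁ = 0/√(0²+0.0307²) = 0.0000; sinθ₂ = 0.106/√(0.106²+0.0307²) = 0.9605.
B = (4π×10⁻⁷ × 14.2) / (4π × 0.0307) × (0.0000 + 0.9605) = 4.44×10⁻⁵ T.

B ≈ 44.4 μT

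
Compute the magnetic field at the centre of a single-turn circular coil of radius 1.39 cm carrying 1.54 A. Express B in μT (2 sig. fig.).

B ≈ 70 μT

At the centre of a circular loop the Biot–Savart law gives B = μ₀I/(2R).
B = (4π×10⁻⁷ × 1.54) / (2 × 0.0139) = 6.96×10⁻⁵ T.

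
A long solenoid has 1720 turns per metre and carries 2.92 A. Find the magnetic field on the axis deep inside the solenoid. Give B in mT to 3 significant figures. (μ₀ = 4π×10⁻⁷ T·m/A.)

B ≈ 6.31 mT

Inside a long solenoid, B = μ₀nI with n = 1720 turns/m.
B = 4π×10⁻⁷ × 1720 × 2.92 = 6.31×10⁻³ T.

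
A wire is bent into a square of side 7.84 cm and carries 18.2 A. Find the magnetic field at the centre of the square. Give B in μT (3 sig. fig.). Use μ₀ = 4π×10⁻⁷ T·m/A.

B ≈ 263 μT

Each side is a finite straight segment at perpendicular distance d = a/(2 tan(π/4)) = 0.0392 m from the centre, with end-angles ±π/4.
One side contributes B₁ = (μ₀I/4πd)·2 sin(π/4) = 6.57×10⁻⁵ T.
All 4 sides add in the same direction: B = 4 × 6.57×10⁻⁵ = 2.63×10⁻⁴ T.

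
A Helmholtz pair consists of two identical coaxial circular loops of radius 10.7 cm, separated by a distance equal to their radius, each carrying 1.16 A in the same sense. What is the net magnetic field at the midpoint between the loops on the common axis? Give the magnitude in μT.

Each loop contributes B = μ₀IR²/[2(R²+z²)^(3/2)] on the axis, with z measured from that loop.
Loop 1 (z = 0.0535 m): B₁ = 4.87×10⁻⁶ T. Loop 2 (z = 0.0535 m): B₂ = 4.87×10⁻⁶ T.
The fields add: B = B₁ + B₂ = 9.75×10⁻⁶ T.

B ≈ 9.75 μT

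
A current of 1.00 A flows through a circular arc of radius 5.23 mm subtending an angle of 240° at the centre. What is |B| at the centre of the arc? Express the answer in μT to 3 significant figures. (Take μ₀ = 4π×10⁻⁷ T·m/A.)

B ≈ 80.1 μT

The Biot–Savart field of a circular arc at its centre is B = μ₀Iφ/(4πR), with φ = 4.189 rad.
B = (4π×10⁻⁷ × 1.00 × 4.189) / (4π × 0.00523) = 8.01×10⁻⁵ T.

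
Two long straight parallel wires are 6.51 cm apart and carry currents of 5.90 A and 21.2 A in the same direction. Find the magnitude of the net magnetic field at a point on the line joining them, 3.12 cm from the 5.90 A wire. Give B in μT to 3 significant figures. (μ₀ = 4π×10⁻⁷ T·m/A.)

Each long wire gives B = μ₀I/(2πd). Distances are d₁ = 0.0312 m and d₂ = 0.0339 m.
B₁ = 3.78×10⁻⁵ T, B₂ = 1.25×10⁻⁴ T.
Between parallel currents the two contributions point in opposite directions, so they subtract. B = |B₁ − B₂| = |3.78×10⁻⁵ − 1.25×10⁻⁴| = 8.73×10⁻⁵ T.

B ≈ 87.3 μT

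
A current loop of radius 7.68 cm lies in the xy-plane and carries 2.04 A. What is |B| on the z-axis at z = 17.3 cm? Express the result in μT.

On the axis of a circular loop, B = μ₀IR² / [2(R²+z²)^(3/2)].
R² + z² = (0.0768)² + (0.173)² = 0.03583 m², and (R²+z²)^(3/2) = 6.78×10⁻³ m³.
B = (4π×10⁻⁷ × 2.04 × 0.005898) / (2 × 6.78×10⁻³) = 1.11×10⁻⁶ T.

B ≈ 1.11 μT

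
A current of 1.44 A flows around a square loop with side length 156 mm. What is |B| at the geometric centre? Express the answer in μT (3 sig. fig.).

Each side is a finite straight segment at perpendicular distance d = a/(2 tan(π/4)) = 0.078 m from the centre, with end-angles ±π/4.
One side contributes B₁ = (μ₀I/4πd)·2 sin(π/4) = 2.61×10⁻⁶ T.
All 4 sides add in the same direction: B = 4 × 2.61×10⁻⁶ = 1.04×10⁻⁵ T.

B ≈ 10.4 μT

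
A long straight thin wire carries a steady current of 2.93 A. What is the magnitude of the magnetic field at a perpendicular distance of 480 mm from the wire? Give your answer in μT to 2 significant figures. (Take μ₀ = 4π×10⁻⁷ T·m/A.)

For an infinitely long straight wire, B = μ₀I/(2πd).
B = (4π×10⁻⁷ × 2.93) / (2π × 0.48) = 1.22×10⁻⁶ T.

B ≈ 1.2 μT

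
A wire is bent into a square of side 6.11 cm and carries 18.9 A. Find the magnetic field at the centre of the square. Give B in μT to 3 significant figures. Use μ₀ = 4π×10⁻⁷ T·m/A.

Each side is a finite straight segment at perpendicular distance d = a/(2 tan(π/4)) = 0.03055 m from the centre, with end-angles ±π/4.
One side contributes B₁ = (μ₀I/4πd)·2 sin(π/4) = 8.75×10⁻⁵ T.
All 4 sides add in the same direction: B = 4 × 8.75×10⁻⁵ = 3.50×10⁻⁴ T.

B ≈ 350 μT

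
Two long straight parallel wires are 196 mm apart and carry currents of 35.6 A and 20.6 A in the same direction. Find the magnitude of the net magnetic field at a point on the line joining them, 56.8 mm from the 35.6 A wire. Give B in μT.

B ≈ 95.8 μT

Each long wire gives B = μ₀I/(2πd). Distances are d₁ = 0.0568 m and d₂ = 0.1392 m.
B₁ = 1.25×10⁻⁴ T, B₂ = 2.96×10⁻⁵ T.
Between parallel currents the two contributions point in opposite directions, so they subtract. B = |B₁ − B₂| = |1.25×10⁻⁴ − 2.96×10⁻⁵| = 9.58×10⁻⁵ T.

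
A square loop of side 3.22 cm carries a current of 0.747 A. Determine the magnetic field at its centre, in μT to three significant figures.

Each side is a finite straight segment at perpendicular distance d = a/(2 tan(π/4)) = 0.0161 m from the centre, with end-angles ±π/4.
One side contributes B₁ = (μ₀I/4πd)·2 sin(π/4) = 6.56×10⁻⁶ T.
All 4 sides add in the same direction: B = 4 × 6.56×10⁻⁶ = 2.62×10⁻⁵ T.

B ≈ 26.2 μT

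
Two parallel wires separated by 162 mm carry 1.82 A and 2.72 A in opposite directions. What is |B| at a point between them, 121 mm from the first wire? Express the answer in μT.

Each long wire gives B = μ₀I/(2πd). Distances are d₁ = 0.121 m and d₂ = 0.041 m.
B₁ = 3.01×10⁻⁶ T, B₂ = 1.33×10⁻⁵ T.
Between antiparallel currents both contributions point the same way, so they add. B = B₁ + B₂ = 3.01×10⁻⁶ + 1.33×10⁻⁵ = 1.63×10⁻⁵ T.

B ≈ 16.3 μT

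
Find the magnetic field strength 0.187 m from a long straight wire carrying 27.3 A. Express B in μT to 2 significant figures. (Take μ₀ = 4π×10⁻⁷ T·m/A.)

B ≈ 29 μT

For an infinitely long straight wire, B = μ₀I/(2πd).
B = (4π×10⁻⁷ × 27.3) / (2π × 0.187) = 2.92×10⁻⁵ T.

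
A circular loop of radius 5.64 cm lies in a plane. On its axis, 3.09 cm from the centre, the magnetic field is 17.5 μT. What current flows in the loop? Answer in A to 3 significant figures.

On the axis of a loop, B = μ₀IR²/[2(R²+z²)^(3/2)], so I = 2B(R²+z²)^(3/2)/(μ₀R²).
R² + z² = 0.003181 + 0.0009548 = 0.004136 m²; raised to 3/2 gives 2.66×10⁻⁴ m³.
I = 2 × 1.75×10⁻⁵ × 2.66×10⁻⁴ / (1.26×10⁻⁶ × 0.003181) = 2.33 A.

I ≈ 2.33 A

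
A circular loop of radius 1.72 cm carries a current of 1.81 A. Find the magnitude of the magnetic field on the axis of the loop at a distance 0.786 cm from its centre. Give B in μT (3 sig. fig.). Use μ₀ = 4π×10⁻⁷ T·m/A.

B ≈ 49.7 μT

On the axis of a circular loop, B = μ₀IR² / [2(R²+z²)^(3/2)].
R² + z² = (0.0172)² + (0.00786)² = 0.0003576 m², and (R²+z²)^(3/2) = 6.76×10⁻⁶ m³.
B = (4π×10⁻⁷ × 1.81 × 0.0002958) / (2 × 6.76×10⁻⁶) = 4.97×10⁻⁵ T.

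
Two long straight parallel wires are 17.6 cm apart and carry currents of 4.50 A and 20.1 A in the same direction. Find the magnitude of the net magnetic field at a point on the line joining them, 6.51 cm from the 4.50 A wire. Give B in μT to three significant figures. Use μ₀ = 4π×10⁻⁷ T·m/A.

Each long wire gives B = μ₀I/(2πd). Distances are d₁ = 0.0651 m and d₂ = 0.1109 m.
B₁ = 1.38×10⁻⁵ T, B₂ = 3.62×10⁻⁵ T.
Between parallel currents the two contributions point in opposite directions, so they subtract. B = |B₁ − B₂| = |1.38×10⁻⁵ − 3.62×10⁻⁵| = 2.24×10⁻⁵ T.

B ≈ 22.4 μT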